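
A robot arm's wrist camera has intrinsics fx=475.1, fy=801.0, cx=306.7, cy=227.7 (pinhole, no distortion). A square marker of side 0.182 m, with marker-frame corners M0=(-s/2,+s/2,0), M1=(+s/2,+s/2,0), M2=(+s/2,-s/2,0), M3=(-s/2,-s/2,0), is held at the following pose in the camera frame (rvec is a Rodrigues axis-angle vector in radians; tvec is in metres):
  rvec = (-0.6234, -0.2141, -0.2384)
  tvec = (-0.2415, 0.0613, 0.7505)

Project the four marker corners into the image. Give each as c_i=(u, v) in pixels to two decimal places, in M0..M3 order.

c0=(94.33, 401.83) c1=(222.03, 358.87) c2=(202.58, 204.03) c3=(90.10, 231.71)

Intrinsics K: fx=475.1, fy=801.0, cx=306.7, cy=227.7
Marker side s = 0.182 m; corners in marker frame (Z=0):
  M0 = (-0.0910, +0.0910, 0)
  M1 = (+0.0910, +0.0910, 0)
  M2 = (+0.0910, -0.0910, 0)
  M3 = (-0.0910, -0.0910, 0)
rvec = (-0.6234, -0.2141, -0.2384), |rvec| = θ = 0.70093 rad = 40.160°
Rodrigues: sinθ=0.64493, 1−cosθ=0.23576; R = I + sinθ·[k]× + (1−cosθ)·[k]×²:
    [+0.95073 +0.28340 -0.12568]
    [-0.15531 +0.78624 +0.59809]
    [+0.26831 -0.54910 +0.79152]
t = (-0.2415, 0.0613, 0.7505) m
M0: Pc = R·M0+t = (-0.30223, +0.14698, +0.67612); u = 475.1·(-0.30223)/0.67612 + 306.7 = 94.3279, v = 801.0·(+0.14698)/0.67612 + 227.7 = 401.8293
M1: Pc = R·M1+t = (-0.12919, +0.11871, +0.72495); u = 475.1·(-0.12919)/0.72495 + 306.7 = 222.0317, v = 801.0·(+0.11871)/0.72495 + 227.7 = 358.8690
M2: Pc = R·M2+t = (-0.18077, -0.02438, +0.82488); u = 475.1·(-0.18077)/0.82488 + 306.7 = 202.5821, v = 801.0·(-0.02438)/0.82488 + 227.7 = 204.0253
M3: Pc = R·M3+t = (-0.35381, +0.00389, +0.77605); u = 475.1·(-0.35381)/0.77605 + 306.7 = 90.0995, v = 801.0·(+0.00389)/0.77605 + 227.7 = 231.7099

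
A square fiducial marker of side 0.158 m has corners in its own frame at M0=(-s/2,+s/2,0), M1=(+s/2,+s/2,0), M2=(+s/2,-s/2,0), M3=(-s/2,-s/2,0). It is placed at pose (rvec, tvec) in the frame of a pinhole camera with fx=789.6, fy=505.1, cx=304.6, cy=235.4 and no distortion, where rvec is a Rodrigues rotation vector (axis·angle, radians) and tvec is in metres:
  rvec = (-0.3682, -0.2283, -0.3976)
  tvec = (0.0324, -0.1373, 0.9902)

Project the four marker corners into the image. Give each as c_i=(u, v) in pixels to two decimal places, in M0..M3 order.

Intrinsics K: fx=789.6, fy=505.1, cx=304.6, cy=235.4
Marker side s = 0.158 m; corners in marker frame (Z=0):
  M0 = (-0.0790, +0.0790, 0)
  M1 = (+0.0790, +0.0790, 0)
  M2 = (+0.0790, -0.0790, 0)
  M3 = (-0.0790, -0.0790, 0)
rvec = (-0.3682, -0.2283, -0.3976), |rvec| = θ = 0.58803 rad = 33.692°
Rodrigues: sinθ=0.55472, 1−cosθ=0.16796; R = I + sinθ·[k]× + (1−cosθ)·[k]×²:
    [+0.89789 +0.41591 -0.14426]
    [-0.33425 +0.85735 +0.39144]
    [+0.28648 -0.30325 +0.90883]
t = (0.0324, -0.1373, 0.9902) m
M0: Pc = R·M0+t = (-0.00568, -0.04316, +0.94361); u = 789.6·(-0.00568)/0.94361 + 304.6 = 299.8502, v = 505.1·(-0.04316)/0.94361 + 235.4 = 212.2952
M1: Pc = R·M1+t = (+0.13619, -0.09597, +0.98888); u = 789.6·(+0.13619)/0.98888 + 304.6 = 413.3457, v = 505.1·(-0.09597)/0.98888 + 235.4 = 186.3779
M2: Pc = R·M2+t = (+0.07048, -0.23144, +1.03679); u = 789.6·(+0.07048)/1.03679 + 304.6 = 358.2735, v = 505.1·(-0.23144)/1.03679 + 235.4 = 122.6494
M3: Pc = R·M3+t = (-0.07139, -0.17863, +0.99152); u = 789.6·(-0.07139)/0.99152 + 304.6 = 247.7483, v = 505.1·(-0.17863)/0.99152 + 235.4 = 144.4051

c0=(299.85, 212.30) c1=(413.35, 186.38) c2=(358.27, 122.65) c3=(247.75, 144.41)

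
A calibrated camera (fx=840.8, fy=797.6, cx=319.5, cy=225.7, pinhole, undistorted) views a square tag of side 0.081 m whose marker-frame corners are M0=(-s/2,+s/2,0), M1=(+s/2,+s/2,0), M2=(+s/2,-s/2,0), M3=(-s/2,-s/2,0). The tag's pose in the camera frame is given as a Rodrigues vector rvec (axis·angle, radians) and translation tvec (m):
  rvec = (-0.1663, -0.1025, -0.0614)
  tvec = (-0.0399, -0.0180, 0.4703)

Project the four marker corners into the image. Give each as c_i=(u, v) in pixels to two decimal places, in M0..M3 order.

c0=(178.03, 267.35) c1=(325.11, 259.34) c2=(315.13, 126.26) c3=(171.95, 131.61)

Intrinsics K: fx=840.8, fy=797.6, cx=319.5, cy=225.7
Marker side s = 0.081 m; corners in marker frame (Z=0):
  M0 = (-0.0405, +0.0405, 0)
  M1 = (+0.0405, +0.0405, 0)
  M2 = (+0.0405, -0.0405, 0)
  M3 = (-0.0405, -0.0405, 0)
rvec = (-0.1663, -0.1025, -0.0614), |rvec| = θ = 0.20477 rad = 11.733°
Rodrigues: sinθ=0.20334, 1−cosθ=0.02089; R = I + sinθ·[k]× + (1−cosθ)·[k]×²:
    [+0.99289 +0.06946 -0.09670]
    [-0.05248 +0.98434 +0.16828]
    [+0.10687 -0.16200 +0.98099]
t = (-0.0399, -0.0180, 0.4703) m
M0: Pc = R·M0+t = (-0.07730, +0.02399, +0.45941); u = 840.8·(-0.07730)/0.45941 + 319.5 = 178.0303, v = 797.6·(+0.02399)/0.45941 + 225.7 = 267.3521
M1: Pc = R·M1+t = (+0.00313, +0.01974, +0.46807); u = 840.8·(+0.00313)/0.46807 + 319.5 = 325.1140, v = 797.6·(+0.01974)/0.46807 + 225.7 = 259.3383
M2: Pc = R·M2+t = (-0.00250, -0.05999, +0.48119); u = 840.8·(-0.00250)/0.48119 + 319.5 = 315.1292, v = 797.6·(-0.05999)/0.48119 + 225.7 = 126.2610
M3: Pc = R·M3+t = (-0.08293, -0.05574, +0.47253); u = 840.8·(-0.08293)/0.47253 + 319.5 = 171.9472, v = 797.6·(-0.05574)/0.47253 + 225.7 = 131.6143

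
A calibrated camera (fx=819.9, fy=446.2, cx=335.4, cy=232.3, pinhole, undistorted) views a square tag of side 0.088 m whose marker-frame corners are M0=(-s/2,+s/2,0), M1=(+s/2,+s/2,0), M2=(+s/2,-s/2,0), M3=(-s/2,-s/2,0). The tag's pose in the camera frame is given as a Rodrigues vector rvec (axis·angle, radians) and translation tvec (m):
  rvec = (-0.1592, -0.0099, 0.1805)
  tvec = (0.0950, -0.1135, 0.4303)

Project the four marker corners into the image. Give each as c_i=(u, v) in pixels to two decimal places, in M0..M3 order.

Intrinsics K: fx=819.9, fy=446.2, cx=335.4, cy=232.3
Marker side s = 0.088 m; corners in marker frame (Z=0):
  M0 = (-0.0440, +0.0440, 0)
  M1 = (+0.0440, +0.0440, 0)
  M2 = (+0.0440, -0.0440, 0)
  M3 = (-0.0440, -0.0440, 0)
rvec = (-0.1592, -0.0099, 0.1805), |rvec| = θ = 0.24088 rad = 13.801°
Rodrigues: sinθ=0.23856, 1−cosθ=0.02887; R = I + sinθ·[k]× + (1−cosθ)·[k]×²:
    [+0.98374 -0.17798 -0.02410]
    [+0.17954 +0.97118 +0.15678]
    [-0.00449 -0.15855 +0.98734]
t = (0.0950, -0.1135, 0.4303) m
M0: Pc = R·M0+t = (+0.04388, -0.07867, +0.42352); u = 819.9·(+0.04388)/0.42352 + 335.4 = 420.3566, v = 446.2·(-0.07867)/0.42352 + 232.3 = 149.4194
M1: Pc = R·M1+t = (+0.13045, -0.06287, +0.42313); u = 819.9·(+0.13045)/0.42313 + 335.4 = 588.1828, v = 446.2·(-0.06287)/0.42313 + 232.3 = 166.0034
M2: Pc = R·M2+t = (+0.14612, -0.14833, +0.43708); u = 819.9·(+0.14612)/0.43708 + 335.4 = 609.4927, v = 446.2·(-0.14833)/0.43708 + 232.3 = 80.8726
M3: Pc = R·M3+t = (+0.05955, -0.16413, +0.43747); u = 819.9·(+0.05955)/0.43747 + 335.4 = 446.9999, v = 446.2·(-0.16413)/0.43747 + 232.3 = 64.8945

c0=(420.36, 149.42) c1=(588.18, 166.00) c2=(609.49, 80.87) c3=(447.00, 64.89)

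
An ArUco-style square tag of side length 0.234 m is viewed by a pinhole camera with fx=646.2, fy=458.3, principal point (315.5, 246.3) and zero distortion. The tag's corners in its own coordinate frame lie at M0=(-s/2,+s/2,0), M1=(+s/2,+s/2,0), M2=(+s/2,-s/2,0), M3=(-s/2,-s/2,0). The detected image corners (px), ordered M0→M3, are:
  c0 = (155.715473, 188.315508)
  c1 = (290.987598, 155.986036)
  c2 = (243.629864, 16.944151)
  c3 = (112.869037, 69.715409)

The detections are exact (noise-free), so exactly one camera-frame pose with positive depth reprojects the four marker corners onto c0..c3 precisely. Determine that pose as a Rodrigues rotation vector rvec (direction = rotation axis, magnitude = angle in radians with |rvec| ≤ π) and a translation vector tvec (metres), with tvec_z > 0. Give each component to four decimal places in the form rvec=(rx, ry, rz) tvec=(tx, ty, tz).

Intrinsics K: fx=646.2, fy=458.3, cx=315.5, cy=246.3
Marker side s = 0.234 m; corners in marker frame (Z=0):
  M0 = (-0.1170, +0.1170, 0)
  M1 = (+0.1170, +0.1170, 0)
  M2 = (+0.1170, -0.1170, 0)
  M3 = (-0.1170, -0.1170, 0)
Detected image corners:
  c0 = (155.715473, 188.315508) px
  c1 = (290.987598, 155.986036) px
  c2 = (243.629864, 16.944151) px
  c3 = (112.869037, 69.715409) px
Planar DLT: solve 8×8 A·h = b for H (H[2,2]=1):
  H  [+437.43259 +207.35642 +195.92175]
  H  [-251.79079 +555.41598 +109.94148]
  H  [-0.65289 +0.07644 +1.00000]
B = K⁻¹H; ‖b₁‖=1.207098, ‖b₂‖=1.207098; λ = 2/(‖b₁‖+‖b₂‖) = 0.828433, sign → tz>0 ⇒ λ=+0.828433
r₁ = λ·B[:,0] = (+0.82487,-0.16447,-0.54087); r₂ = λ·B[:,1] = (+0.23492,+0.96995,+0.06332)
r₃ = r₁×r₂ = (+0.51421,-0.17929,+0.83872); SVD([r₁ r₂ r₃]) → R = UVᵀ:
  R  [+0.82487 +0.23492 +0.51421]
  R  [-0.16447 +0.96995 -0.17929]
  R  [-0.54087 +0.06332 +0.83872]
t = (-0.15330, -0.24648, +0.82843) m
tr R = 2.633535; θ = arccos((tr R − 1)/2) = 0.615010 rad = 35.237°
axis k = ((R−Rᵀ)₃₂, (R−Rᵀ)₁₃, (R−Rᵀ)₂₁) / (2 sinθ) = (+0.210252, +0.914334, -0.346104)
rvec = θ·k = (+0.129307, +0.562324, -0.212858)

rvec=(0.1293, 0.5623, -0.2129) tvec=(-0.1533, -0.2465, 0.8284)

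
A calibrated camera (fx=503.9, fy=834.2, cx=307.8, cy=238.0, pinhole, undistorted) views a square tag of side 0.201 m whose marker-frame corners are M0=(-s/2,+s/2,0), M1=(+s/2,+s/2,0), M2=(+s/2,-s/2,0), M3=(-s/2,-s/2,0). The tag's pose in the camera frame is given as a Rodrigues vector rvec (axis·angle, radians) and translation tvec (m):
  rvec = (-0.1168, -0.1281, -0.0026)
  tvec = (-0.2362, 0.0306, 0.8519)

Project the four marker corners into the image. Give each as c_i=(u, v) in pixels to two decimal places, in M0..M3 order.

c0=(103.86, 368.99) c1=(227.75, 366.01) c2=(228.72, 172.58) c3=(108.26, 169.65)

Intrinsics K: fx=503.9, fy=834.2, cx=307.8, cy=238.0
Marker side s = 0.201 m; corners in marker frame (Z=0):
  M0 = (-0.1005, +0.1005, 0)
  M1 = (+0.1005, +0.1005, 0)
  M2 = (+0.1005, -0.1005, 0)
  M3 = (-0.1005, -0.1005, 0)
rvec = (-0.1168, -0.1281, -0.0026), |rvec| = θ = 0.17337 rad = 9.934°
Rodrigues: sinθ=0.17251, 1−cosθ=0.01499; R = I + sinθ·[k]× + (1−cosθ)·[k]×²:
    [+0.99181 +0.01005 -0.12731]
    [+0.00488 +0.99319 +0.11638]
    [+0.12761 -0.11605 +0.98501]
t = (-0.2362, 0.0306, 0.8519) m
M0: Pc = R·M0+t = (-0.33487, +0.12993, +0.82741); u = 503.9·(-0.33487)/0.82741 + 307.8 = 103.8635, v = 834.2·(+0.12993)/0.82741 + 238.0 = 368.9918
M1: Pc = R·M1+t = (-0.13551, +0.13091, +0.85306); u = 503.9·(-0.13551)/0.85306 + 307.8 = 227.7531, v = 834.2·(+0.13091)/0.85306 + 238.0 = 366.0114
M2: Pc = R·M2+t = (-0.13753, -0.06873, +0.87639); u = 503.9·(-0.13753)/0.87639 + 307.8 = 228.7222, v = 834.2·(-0.06873)/0.87639 + 238.0 = 172.5825
M3: Pc = R·M3+t = (-0.33689, -0.06971, +0.85074); u = 503.9·(-0.33689)/0.85074 + 307.8 = 108.2587, v = 834.2·(-0.06971)/0.85074 + 238.0 = 169.6492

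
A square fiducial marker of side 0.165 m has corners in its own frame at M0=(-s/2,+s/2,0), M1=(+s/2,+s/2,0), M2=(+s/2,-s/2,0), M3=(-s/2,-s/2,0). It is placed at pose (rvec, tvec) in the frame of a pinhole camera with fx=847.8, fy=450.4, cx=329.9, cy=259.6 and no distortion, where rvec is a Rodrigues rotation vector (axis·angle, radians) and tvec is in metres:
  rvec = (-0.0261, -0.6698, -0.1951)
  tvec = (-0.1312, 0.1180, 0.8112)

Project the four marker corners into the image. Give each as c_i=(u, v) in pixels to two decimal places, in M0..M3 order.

c0=(131.18, 385.34) c1=(278.51, 355.79) c2=(247.51, 271.61) c3=(94.76, 290.04)

Intrinsics K: fx=847.8, fy=450.4, cx=329.9, cy=259.6
Marker side s = 0.165 m; corners in marker frame (Z=0):
  M0 = (-0.0825, +0.0825, 0)
  M1 = (+0.0825, +0.0825, 0)
  M2 = (+0.0825, -0.0825, 0)
  M3 = (-0.0825, -0.0825, 0)
rvec = (-0.0261, -0.6698, -0.1951), |rvec| = θ = 0.69812 rad = 40.000°
Rodrigues: sinθ=0.64278, 1−cosθ=0.23395; R = I + sinθ·[k]× + (1−cosθ)·[k]×²:
    [+0.76638 +0.18803 -0.61426]
    [-0.17124 +0.98140 +0.08676]
    [+0.61915 +0.03870 +0.78432]
t = (-0.1312, 0.1180, 0.8112) m
M0: Pc = R·M0+t = (-0.17891, +0.21309, +0.76331); u = 847.8·(-0.17891)/0.76331 + 329.9 = 131.1830, v = 450.4·(+0.21309)/0.76331 + 259.6 = 385.3376
M1: Pc = R·M1+t = (-0.05246, +0.18484, +0.86547); u = 847.8·(-0.05246)/0.86547 + 329.9 = 278.5094, v = 450.4·(+0.18484)/0.86547 + 259.6 = 355.7915
M2: Pc = R·M2+t = (-0.08349, +0.02291, +0.85909); u = 847.8·(-0.08349)/0.85909 + 329.9 = 247.5108, v = 450.4·(+0.02291)/0.85909 + 259.6 = 271.6096
M3: Pc = R·M3+t = (-0.20994, +0.05116, +0.75693); u = 847.8·(-0.20994)/0.75693 + 329.9 = 94.7580, v = 450.4·(+0.05116)/0.75693 + 259.6 = 290.0432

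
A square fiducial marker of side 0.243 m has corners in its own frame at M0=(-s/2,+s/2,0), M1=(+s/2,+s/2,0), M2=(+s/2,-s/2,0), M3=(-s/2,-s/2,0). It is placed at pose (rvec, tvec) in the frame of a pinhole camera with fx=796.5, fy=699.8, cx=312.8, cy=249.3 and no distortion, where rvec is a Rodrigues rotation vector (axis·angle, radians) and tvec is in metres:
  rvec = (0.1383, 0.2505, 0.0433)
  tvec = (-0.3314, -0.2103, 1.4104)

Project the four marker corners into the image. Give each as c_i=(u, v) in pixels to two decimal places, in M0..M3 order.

Intrinsics K: fx=796.5, fy=699.8, cx=312.8, cy=249.3
Marker side s = 0.243 m; corners in marker frame (Z=0):
  M0 = (-0.1215, +0.1215, 0)
  M1 = (+0.1215, +0.1215, 0)
  M2 = (+0.1215, -0.1215, 0)
  M3 = (-0.1215, -0.1215, 0)
rvec = (0.1383, 0.2505, 0.0433), |rvec| = θ = 0.28940 rad = 16.581°
Rodrigues: sinθ=0.28538, 1−cosθ=0.04158; R = I + sinθ·[k]× + (1−cosθ)·[k]×²:
    [+0.96791 -0.02550 +0.24999]
    [+0.05990 +0.98957 -0.13099]
    [-0.24404 +0.14176 +0.95935]
t = (-0.3314, -0.2103, 1.4104) m
M0: Pc = R·M0+t = (-0.45210, -0.09734, +1.45728); u = 796.5·(-0.45210)/1.45728 + 312.8 = 65.6971, v = 699.8·(-0.09734)/1.45728 + 249.3 = 202.5540
M1: Pc = R·M1+t = (-0.21690, -0.08279, +1.39797); u = 796.5·(-0.21690)/1.39797 + 312.8 = 189.2224, v = 699.8·(-0.08279)/1.39797 + 249.3 = 207.8572
M2: Pc = R·M2+t = (-0.21070, -0.32326, +1.36352); u = 796.5·(-0.21070)/1.36352 + 312.8 = 189.7195, v = 699.8·(-0.32326)/1.36352 + 249.3 = 83.3961
M3: Pc = R·M3+t = (-0.44590, -0.33781, +1.42283); u = 796.5·(-0.44590)/1.42283 + 312.8 = 63.1828, v = 699.8·(-0.33781)/1.42283 + 249.3 = 83.1519

c0=(65.70, 202.55) c1=(189.22, 207.86) c2=(189.72, 83.40) c3=(63.18, 83.15)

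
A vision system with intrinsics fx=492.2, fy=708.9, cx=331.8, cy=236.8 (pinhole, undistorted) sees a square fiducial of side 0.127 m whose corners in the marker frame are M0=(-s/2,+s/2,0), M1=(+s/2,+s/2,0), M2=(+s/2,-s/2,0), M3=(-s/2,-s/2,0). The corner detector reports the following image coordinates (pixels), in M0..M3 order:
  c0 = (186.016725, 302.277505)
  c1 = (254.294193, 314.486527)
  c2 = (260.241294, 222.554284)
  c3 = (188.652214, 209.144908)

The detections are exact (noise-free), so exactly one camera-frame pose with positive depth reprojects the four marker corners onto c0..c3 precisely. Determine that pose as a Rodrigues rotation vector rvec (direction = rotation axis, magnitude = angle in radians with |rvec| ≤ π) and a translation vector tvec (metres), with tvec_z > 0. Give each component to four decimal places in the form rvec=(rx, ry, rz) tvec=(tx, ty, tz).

Intrinsics K: fx=492.2, fy=708.9, cx=331.8, cy=236.8
Marker side s = 0.127 m; corners in marker frame (Z=0):
  M0 = (-0.0635, +0.0635, 0)
  M1 = (+0.0635, +0.0635, 0)
  M2 = (+0.0635, -0.0635, 0)
  M3 = (-0.0635, -0.0635, 0)
Detected image corners:
  c0 = (186.016725, 302.277505) px
  c1 = (254.294193, 314.486527) px
  c2 = (260.241294, 222.554284) px
  c3 = (188.652214, 209.144908) px
Planar DLT: solve 8×8 A·h = b for H (H[2,2]=1):
  H  [+561.48234 +49.74059 +222.36113]
  H  [+113.87972 +827.12642 +263.24066]
  H  [+0.05010 +0.37594 +1.00000]
B = K⁻¹H; ‖b₁‖=1.117424, ‖b₂‖=1.117424; λ = 2/(‖b₁‖+‖b₂‖) = 0.894915, sign → tz>0 ⇒ λ=+0.894915
r₁ = λ·B[:,0] = (+0.99066,+0.12878,+0.04484); r₂ = λ·B[:,1] = (-0.13636,+0.93178,+0.33643)
r₃ = r₁×r₂ = (+0.00155,-0.33941,+0.94064); SVD([r₁ r₂ r₃]) → R = UVᵀ:
  R  [+0.99066 -0.13636 +0.00155]
  R  [+0.12878 +0.93178 -0.33941]
  R  [+0.04484 +0.33643 +0.94064]
t = (-0.19898, +0.03338, +0.89492) m
tr R = 2.863080; θ = arccos((tr R − 1)/2) = 0.372171 rad = 21.324°
axis k = ((R−Rᵀ)₃₂, (R−Rᵀ)₁₃, (R−Rᵀ)₂₁) / (2 sinθ) = (+0.929273, -0.059522, +0.364568)
rvec = θ·k = (+0.345849, -0.022152, +0.135682)

rvec=(0.3458, -0.0222, 0.1357) tvec=(-0.1990, 0.0334, 0.8949)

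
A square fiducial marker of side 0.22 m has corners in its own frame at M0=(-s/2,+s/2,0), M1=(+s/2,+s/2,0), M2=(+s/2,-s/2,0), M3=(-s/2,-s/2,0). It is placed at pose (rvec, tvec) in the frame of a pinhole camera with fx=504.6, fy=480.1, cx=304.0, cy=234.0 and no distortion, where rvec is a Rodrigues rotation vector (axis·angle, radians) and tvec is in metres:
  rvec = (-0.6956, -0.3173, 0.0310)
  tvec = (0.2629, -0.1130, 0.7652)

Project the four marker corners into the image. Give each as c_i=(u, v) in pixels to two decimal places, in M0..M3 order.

c0=(430.50, 202.93) c1=(565.41, 224.91) c2=(513.38, 132.50) c3=(397.93, 107.33)

Intrinsics K: fx=504.6, fy=480.1, cx=304.0, cy=234.0
Marker side s = 0.22 m; corners in marker frame (Z=0):
  M0 = (-0.1100, +0.1100, 0)
  M1 = (+0.1100, +0.1100, 0)
  M2 = (+0.1100, -0.1100, 0)
  M3 = (-0.1100, -0.1100, 0)
rvec = (-0.6956, -0.3173, 0.0310), |rvec| = θ = 0.76518 rad = 43.842°
Rodrigues: sinθ=0.69267, 1−cosθ=0.27874; R = I + sinθ·[k]× + (1−cosθ)·[k]×²:
    [+0.95161 +0.07701 -0.29750]
    [+0.13314 +0.76919 +0.62500]
    [+0.27696 -0.63436 +0.72172]
t = (0.2629, -0.1130, 0.7652) m
M0: Pc = R·M0+t = (+0.16669, -0.04303, +0.66495); u = 504.6·(+0.16669)/0.66495 + 304.0 = 430.4959, v = 480.1·(-0.04303)/0.66495 + 234.0 = 202.9289
M1: Pc = R·M1+t = (+0.37605, -0.01374, +0.72589); u = 504.6·(+0.37605)/0.72589 + 304.0 = 565.4105, v = 480.1·(-0.01374)/0.72589 + 234.0 = 224.9098
M2: Pc = R·M2+t = (+0.35911, -0.18297, +0.86545); u = 504.6·(+0.35911)/0.86545 + 304.0 = 513.3773, v = 480.1·(-0.18297)/0.86545 + 234.0 = 132.5012
M3: Pc = R·M3+t = (+0.14975, -0.21226, +0.80451); u = 504.6·(+0.14975)/0.80451 + 304.0 = 397.9256, v = 480.1·(-0.21226)/0.80451 + 234.0 = 107.3345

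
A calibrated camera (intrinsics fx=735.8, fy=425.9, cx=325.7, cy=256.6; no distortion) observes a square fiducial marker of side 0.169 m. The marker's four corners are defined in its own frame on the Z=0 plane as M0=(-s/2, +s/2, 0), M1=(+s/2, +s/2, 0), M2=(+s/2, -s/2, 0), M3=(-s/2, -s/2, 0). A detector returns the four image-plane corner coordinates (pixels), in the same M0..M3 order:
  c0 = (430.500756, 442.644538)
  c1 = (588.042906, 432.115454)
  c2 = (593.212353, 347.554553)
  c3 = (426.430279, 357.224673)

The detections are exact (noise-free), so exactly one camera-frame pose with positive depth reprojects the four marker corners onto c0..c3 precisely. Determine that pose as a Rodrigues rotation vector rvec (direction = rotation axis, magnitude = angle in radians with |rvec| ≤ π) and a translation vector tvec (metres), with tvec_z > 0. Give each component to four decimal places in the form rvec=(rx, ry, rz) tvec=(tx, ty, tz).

Intrinsics K: fx=735.8, fy=425.9, cx=325.7, cy=256.6
Marker side s = 0.169 m; corners in marker frame (Z=0):
  M0 = (-0.0845, +0.0845, 0)
  M1 = (+0.0845, +0.0845, 0)
  M2 = (+0.0845, -0.0845, 0)
  M3 = (-0.0845, -0.0845, 0)
Detected image corners:
  c0 = (430.500756, 442.644538) px
  c1 = (588.042906, 432.115454) px
  c2 = (593.212353, 347.554553) px
  c3 = (426.430279, 357.224673) px
Planar DLT: solve 8×8 A·h = b for H (H[2,2]=1):
  H  [+1009.66717 +168.48757 +510.22324]
  H  [-20.38138 +636.15212 +396.05407]
  H  [+0.09991 +0.33750 +1.00000]
B = K⁻¹H; ‖b₁‖=1.336108, ‖b₂‖=1.336108; λ = 2/(‖b₁‖+‖b₂‖) = 0.748442, sign → tz>0 ⇒ λ=+0.748442
r₁ = λ·B[:,0] = (+0.99392,-0.08087,+0.07478); r₂ = λ·B[:,1] = (+0.05957,+0.96574,+0.25260)
r₃ = r₁×r₂ = (-0.09264,-0.24660,+0.96468); SVD([r₁ r₂ r₃]) → R = UVᵀ:
  R  [+0.99392 +0.05957 -0.09264]
  R  [-0.08087 +0.96574 -0.24660]
  R  [+0.07478 +0.25260 +0.96468]
t = (+0.18769, +0.24507, +0.74844) m
tr R = 2.924330; θ = arccos((tr R − 1)/2) = 0.275956 rad = 15.811°
axis k = ((R−Rᵀ)₃₂, (R−Rᵀ)₁₃, (R−Rᵀ)₂₁) / (2 sinθ) = (+0.916077, -0.307221, -0.257718)
rvec = θ·k = (+0.252797, -0.084780, -0.071119)

rvec=(0.2528, -0.0848, -0.0711) tvec=(0.1877, 0.2451, 0.7484)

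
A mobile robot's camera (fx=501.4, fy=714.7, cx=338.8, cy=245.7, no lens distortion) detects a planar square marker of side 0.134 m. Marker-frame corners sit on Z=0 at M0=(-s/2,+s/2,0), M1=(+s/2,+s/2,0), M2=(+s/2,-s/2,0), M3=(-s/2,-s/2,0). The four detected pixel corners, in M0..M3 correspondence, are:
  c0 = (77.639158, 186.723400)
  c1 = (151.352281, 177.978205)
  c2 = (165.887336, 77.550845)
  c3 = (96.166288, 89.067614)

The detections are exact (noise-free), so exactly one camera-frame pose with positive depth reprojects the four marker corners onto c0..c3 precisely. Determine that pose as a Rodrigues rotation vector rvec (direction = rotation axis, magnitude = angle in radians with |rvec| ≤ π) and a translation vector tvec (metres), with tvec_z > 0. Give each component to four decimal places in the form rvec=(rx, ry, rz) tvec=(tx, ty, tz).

rvec=(-0.4067, 0.2232, -0.0101) tvec=(-0.3576, -0.1326, 0.8285)

Intrinsics K: fx=501.4, fy=714.7, cx=338.8, cy=245.7
Marker side s = 0.134 m; corners in marker frame (Z=0):
  M0 = (-0.0670, +0.0670, 0)
  M1 = (+0.0670, +0.0670, 0)
  M2 = (+0.0670, -0.0670, 0)
  M3 = (-0.0670, -0.0670, 0)
Detected image corners:
  c0 = (77.639158, 186.723400) px
  c1 = (151.352281, 177.978205) px
  c2 = (165.887336, 77.550845) px
  c3 = (96.166288, 89.067614) px
Planar DLT: solve 8×8 A·h = b for H (H[2,2]=1):
  H  [+503.13005 -181.90238 +122.40577]
  H  [-110.12323 +675.87875 +131.34225]
  H  [-0.25740 -0.47474 +1.00000]
B = K⁻¹H; ‖b₁‖=1.206966, ‖b₂‖=1.206966; λ = 2/(‖b₁‖+‖b₂‖) = 0.828524, sign → tz>0 ⇒ λ=+0.828524
r₁ = λ·B[:,0] = (+0.97548,-0.05435,-0.21326); r₂ = λ·B[:,1] = (-0.03480,+0.91874,-0.39333)
r₃ = r₁×r₂ = (+0.21731,+0.39111,+0.89432); SVD([r₁ r₂ r₃]) → R = UVᵀ:
  R  [+0.97548 -0.03480 +0.21731]
  R  [-0.05435 +0.91874 +0.39111]
  R  [-0.21326 -0.39333 +0.89432]
t = (-0.35757, -0.13257, +0.82852) m
tr R = 2.788544; θ = arccos((tr R − 1)/2) = 0.463994 rad = 26.585°
axis k = ((R−Rᵀ)₃₂, (R−Rᵀ)₁₃, (R−Rᵀ)₂₁) / (2 sinθ) = (-0.876420, +0.481052, -0.021836)
rvec = θ·k = (-0.406654, +0.223205, -0.010132)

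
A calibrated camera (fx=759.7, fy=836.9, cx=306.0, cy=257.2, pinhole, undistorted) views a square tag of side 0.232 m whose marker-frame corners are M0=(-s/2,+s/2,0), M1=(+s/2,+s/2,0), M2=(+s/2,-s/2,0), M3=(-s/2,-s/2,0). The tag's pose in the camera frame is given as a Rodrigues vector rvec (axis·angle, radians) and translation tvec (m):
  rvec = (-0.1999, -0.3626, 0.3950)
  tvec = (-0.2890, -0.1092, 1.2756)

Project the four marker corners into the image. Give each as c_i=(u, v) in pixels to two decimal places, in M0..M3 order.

c0=(37.30, 221.44) c1=(170.48, 285.42) c2=(221.05, 153.17) c3=(96.98, 84.86)

Intrinsics K: fx=759.7, fy=836.9, cx=306.0, cy=257.2
Marker side s = 0.232 m; corners in marker frame (Z=0):
  M0 = (-0.1160, +0.1160, 0)
  M1 = (+0.1160, +0.1160, 0)
  M2 = (+0.1160, -0.1160, 0)
  M3 = (-0.1160, -0.1160, 0)
rvec = (-0.1999, -0.3626, 0.3950), |rvec| = θ = 0.57224 rad = 32.787°
Rodrigues: sinθ=0.54152, 1−cosθ=0.15931; R = I + sinθ·[k]× + (1−cosθ)·[k]×²:
    [+0.86013 -0.33853 -0.38155]
    [+0.40906 +0.90465 +0.11949]
    [+0.30472 -0.25885 +0.91659]
t = (-0.2890, -0.1092, 1.2756) m
M0: Pc = R·M0+t = (-0.42804, -0.05171, +1.21023); u = 759.7·(-0.42804)/1.21023 + 306.0 = 37.3022, v = 836.9·(-0.05171)/1.21023 + 257.2 = 221.4408
M1: Pc = R·M1+t = (-0.22849, +0.04319, +1.28092); u = 759.7·(-0.22849)/1.28092 + 306.0 = 170.4825, v = 836.9·(+0.04319)/1.28092 + 257.2 = 285.4186
M2: Pc = R·M2+t = (-0.14996, -0.16669, +1.34097); u = 759.7·(-0.14996)/1.34097 + 306.0 = 221.0457, v = 836.9·(-0.16669)/1.34097 + 257.2 = 153.1695
M3: Pc = R·M3+t = (-0.34951, -0.26159, +1.27028); u = 759.7·(-0.34951)/1.27028 + 306.0 = 96.9756, v = 836.9·(-0.26159)/1.27028 + 257.2 = 84.8561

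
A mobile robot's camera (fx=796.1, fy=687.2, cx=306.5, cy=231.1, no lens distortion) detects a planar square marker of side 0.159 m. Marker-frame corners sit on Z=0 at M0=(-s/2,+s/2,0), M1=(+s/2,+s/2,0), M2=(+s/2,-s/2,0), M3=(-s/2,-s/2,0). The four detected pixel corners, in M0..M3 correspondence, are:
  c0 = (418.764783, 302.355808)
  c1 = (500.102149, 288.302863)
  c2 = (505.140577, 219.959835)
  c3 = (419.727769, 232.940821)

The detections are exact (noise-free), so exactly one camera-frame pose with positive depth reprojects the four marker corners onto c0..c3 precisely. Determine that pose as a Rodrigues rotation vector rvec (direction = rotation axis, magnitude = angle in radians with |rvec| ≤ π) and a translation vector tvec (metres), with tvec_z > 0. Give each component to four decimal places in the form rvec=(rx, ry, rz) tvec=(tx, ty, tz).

rvec=(0.4426, -0.2582, -0.1123) tvec=(0.2714, 0.0620, 1.3948)

Intrinsics K: fx=796.1, fy=687.2, cx=306.5, cy=231.1
Marker side s = 0.159 m; corners in marker frame (Z=0):
  M0 = (-0.0795, +0.0795, 0)
  M1 = (+0.0795, +0.0795, 0)
  M2 = (+0.0795, -0.0795, 0)
  M3 = (-0.0795, -0.0795, 0)
Detected image corners:
  c0 = (418.764783, 302.355808) px
  c1 = (500.102149, 288.302863) px
  c2 = (505.140577, 219.959835) px
  c3 = (419.727769, 232.940821) px
Planar DLT: solve 8×8 A·h = b for H (H[2,2]=1):
  H  [+597.49565 +125.31181 +461.42453]
  H  [-43.52729 +514.85914 +261.66164]
  H  [+0.15934 +0.31316 +1.00000]
B = K⁻¹H; ‖b₁‖=0.716961, ‖b₂‖=0.716961; λ = 2/(‖b₁‖+‖b₂‖) = 1.394776, sign → tz>0 ⇒ λ=+1.394776
r₁ = λ·B[:,0] = (+0.96126,-0.16308,+0.22224); r₂ = λ·B[:,1] = (+0.05138,+0.89810,+0.43679)
r₃ = r₁×r₂ = (-0.27082,-0.40845,+0.87168); SVD([r₁ r₂ r₃]) → R = UVᵀ:
  R  [+0.96126 +0.05138 -0.27082]
  R  [-0.16308 +0.89810 -0.40845]
  R  [+0.22224 +0.43679 +0.87168]
t = (+0.27143, +0.06203, +1.39478) m
tr R = 2.731032; θ = arccos((tr R − 1)/2) = 0.524617 rad = 30.058°
axis k = ((R−Rᵀ)₃₂, (R−Rᵀ)₁₃, (R−Rᵀ)₂₁) / (2 sinθ) = (+0.843750, -0.492192, -0.214087)
rvec = θ·k = (+0.442645, -0.258212, -0.112314)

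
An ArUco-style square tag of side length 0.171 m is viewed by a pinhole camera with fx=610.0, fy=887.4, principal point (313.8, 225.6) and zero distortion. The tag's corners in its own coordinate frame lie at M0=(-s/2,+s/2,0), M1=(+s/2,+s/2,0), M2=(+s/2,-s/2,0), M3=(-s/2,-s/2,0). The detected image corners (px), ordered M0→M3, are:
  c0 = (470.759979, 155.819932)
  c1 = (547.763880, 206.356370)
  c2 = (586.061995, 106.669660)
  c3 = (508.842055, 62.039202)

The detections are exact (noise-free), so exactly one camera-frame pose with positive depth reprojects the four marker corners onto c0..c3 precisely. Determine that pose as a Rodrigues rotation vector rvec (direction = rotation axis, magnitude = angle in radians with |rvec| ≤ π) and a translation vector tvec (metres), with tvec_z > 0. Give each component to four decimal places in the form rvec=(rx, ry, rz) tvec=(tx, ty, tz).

rvec=(-0.2692, 0.3332, 0.5230) tvec=(0.4491, -0.1357, 1.2813)

Intrinsics K: fx=610.0, fy=887.4, cx=313.8, cy=225.6
Marker side s = 0.171 m; corners in marker frame (Z=0):
  M0 = (-0.0855, +0.0855, 0)
  M1 = (+0.0855, +0.0855, 0)
  M2 = (+0.0855, -0.0855, 0)
  M3 = (-0.0855, -0.0855, 0)
Detected image corners:
  c0 = (470.759979, 155.819932) px
  c1 = (547.763880, 206.356370) px
  c2 = (586.061995, 106.669660) px
  c3 = (508.842055, 62.039202) px
Planar DLT: solve 8×8 A·h = b for H (H[2,2]=1):
  H  [+295.83922 -291.48291 +527.59981]
  H  [+239.11107 +548.13804 +131.59058]
  H  [-0.29358 -0.12901 +1.00000]
B = K⁻¹H; ‖b₁‖=0.780442, ‖b₂‖=0.780442; λ = 2/(‖b₁‖+‖b₂‖) = 1.281325, sign → tz>0 ⇒ λ=+1.281325
r₁ = λ·B[:,0] = (+0.81493,+0.44089,-0.37617); r₂ = λ·B[:,1] = (-0.52723,+0.83349,-0.16531)
r₃ = r₁×r₂ = (+0.24065,+0.33304,+0.91168); SVD([r₁ r₂ r₃]) → R = UVᵀ:
  R  [+0.81493 -0.52723 +0.24065]
  R  [+0.44089 +0.83349 +0.33304]
  R  [-0.37617 -0.16531 +0.91168]
t = (+0.44909, -0.13574, +1.28133) m
tr R = 2.560104; θ = arccos((tr R − 1)/2) = 0.676047 rad = 38.735°
axis k = ((R−Rᵀ)₃₂, (R−Rᵀ)₁₃, (R−Rᵀ)₂₁) / (2 sinθ) = (-0.398225, +0.492894, +0.773610)
rvec = θ·k = (-0.269219, +0.333220, +0.522997)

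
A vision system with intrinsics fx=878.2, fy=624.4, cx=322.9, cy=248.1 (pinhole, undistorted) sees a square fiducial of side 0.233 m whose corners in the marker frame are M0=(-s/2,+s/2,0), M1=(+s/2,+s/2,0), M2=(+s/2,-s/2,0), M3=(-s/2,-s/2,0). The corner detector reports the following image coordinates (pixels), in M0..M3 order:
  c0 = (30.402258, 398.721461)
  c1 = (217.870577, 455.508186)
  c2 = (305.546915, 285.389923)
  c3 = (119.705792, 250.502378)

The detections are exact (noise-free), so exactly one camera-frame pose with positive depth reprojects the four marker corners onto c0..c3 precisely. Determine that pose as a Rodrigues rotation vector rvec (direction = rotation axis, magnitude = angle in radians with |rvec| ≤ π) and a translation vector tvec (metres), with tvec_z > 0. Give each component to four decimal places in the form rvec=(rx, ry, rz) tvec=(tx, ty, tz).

rvec=(-0.3213, 0.4255, 0.2849) tvec=(-0.1574, 0.1332, 0.8713)

Intrinsics K: fx=878.2, fy=624.4, cx=322.9, cy=248.1
Marker side s = 0.233 m; corners in marker frame (Z=0):
  M0 = (-0.1165, +0.1165, 0)
  M1 = (+0.1165, +0.1165, 0)
  M2 = (+0.1165, -0.1165, 0)
  M3 = (-0.1165, -0.1165, 0)
Detected image corners:
  c0 = (30.402258, 398.721461) px
  c1 = (217.870577, 455.508186) px
  c2 = (305.546915, 285.389923) px
  c3 = (119.705792, 250.502378) px
Planar DLT: solve 8×8 A·h = b for H (H[2,2]=1):
  H  [+715.09185 -427.01059 +164.27481]
  H  [+17.92921 +583.29213 +343.57962]
  H  [-0.51008 -0.27923 +1.00000]
B = K⁻¹H; ‖b₁‖=1.147763, ‖b₂‖=1.147763; λ = 2/(‖b₁‖+‖b₂‖) = 0.871260, sign → tz>0 ⇒ λ=+0.871260
r₁ = λ·B[:,0] = (+0.87284,+0.20160,-0.44441); r₂ = λ·B[:,1] = (-0.33418,+0.91057,-0.24329)
r₃ = r₁×r₂ = (+0.35562,+0.36087,+0.86215); SVD([r₁ r₂ r₃]) → R = UVᵀ:
  R  [+0.87284 -0.33418 +0.35562]
  R  [+0.20160 +0.91057 +0.36087]
  R  [-0.44441 -0.24329 +0.86215]
t = (-0.15737, +0.13323, +0.87126) m
tr R = 2.645566; θ = arccos((tr R − 1)/2) = 0.604506 rad = 34.636°
axis k = ((R−Rᵀ)₃₂, (R−Rᵀ)₁₃, (R−Rᵀ)₂₁) / (2 sinθ) = (-0.531491, +0.703812, +0.471346)
rvec = θ·k = (-0.321290, +0.425459, +0.284931)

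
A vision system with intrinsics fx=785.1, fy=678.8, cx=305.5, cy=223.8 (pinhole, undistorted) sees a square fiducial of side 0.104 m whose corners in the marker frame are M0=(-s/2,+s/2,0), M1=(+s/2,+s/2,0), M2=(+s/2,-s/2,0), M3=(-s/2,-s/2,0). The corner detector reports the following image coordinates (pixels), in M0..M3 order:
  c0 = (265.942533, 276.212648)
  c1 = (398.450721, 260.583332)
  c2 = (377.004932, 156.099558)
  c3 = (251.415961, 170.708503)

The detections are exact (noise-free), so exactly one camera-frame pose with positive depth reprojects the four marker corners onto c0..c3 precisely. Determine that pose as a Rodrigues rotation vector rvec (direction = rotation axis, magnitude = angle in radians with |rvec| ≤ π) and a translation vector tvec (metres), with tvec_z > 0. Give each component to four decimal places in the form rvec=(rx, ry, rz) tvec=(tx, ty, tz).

Intrinsics K: fx=785.1, fy=678.8, cx=305.5, cy=223.8
Marker side s = 0.104 m; corners in marker frame (Z=0):
  M0 = (-0.0520, +0.0520, 0)
  M1 = (+0.0520, +0.0520, 0)
  M2 = (+0.0520, -0.0520, 0)
  M3 = (-0.0520, -0.0520, 0)
Detected image corners:
  c0 = (265.942533, 276.212648) px
  c1 = (398.450721, 260.583332) px
  c2 = (377.004932, 156.099558) px
  c3 = (251.415961, 170.708503) px
Planar DLT: solve 8×8 A·h = b for H (H[2,2]=1):
  H  [+1246.04096 +5.50101 +323.02439]
  H  [-141.17889 +897.67825 +214.47908]
  H  [+0.01883 -0.51817 +1.00000]
B = K⁻¹H; ‖b₁‖=1.594350, ‖b₂‖=1.594350; λ = 2/(‖b₁‖+‖b₂‖) = 0.627215, sign → tz>0 ⇒ λ=+0.627215
r₁ = λ·B[:,0] = (+0.99086,-0.13434,+0.01181); r₂ = λ·B[:,1] = (+0.13086,+0.93661,-0.32501)
r₃ = r₁×r₂ = (+0.03260,+0.32358,+0.94564); SVD([r₁ r₂ r₃]) → R = UVᵀ:
  R  [+0.99086 +0.13086 +0.03260]
  R  [-0.13434 +0.93661 +0.32358]
  R  [+0.01181 -0.32501 +0.94564]
t = (+0.01400, -0.00861, +0.62721) m
tr R = 2.873117; θ = arccos((tr R − 1)/2) = 0.358118 rad = 20.519°
axis k = ((R−Rᵀ)₃₂, (R−Rᵀ)₁₃, (R−Rᵀ)₂₁) / (2 sinθ) = (-0.925203, +0.029659, -0.378312)
rvec = θ·k = (-0.331331, +0.010621, -0.135480)

rvec=(-0.3313, 0.0106, -0.1355) tvec=(0.0140, -0.0086, 0.6272)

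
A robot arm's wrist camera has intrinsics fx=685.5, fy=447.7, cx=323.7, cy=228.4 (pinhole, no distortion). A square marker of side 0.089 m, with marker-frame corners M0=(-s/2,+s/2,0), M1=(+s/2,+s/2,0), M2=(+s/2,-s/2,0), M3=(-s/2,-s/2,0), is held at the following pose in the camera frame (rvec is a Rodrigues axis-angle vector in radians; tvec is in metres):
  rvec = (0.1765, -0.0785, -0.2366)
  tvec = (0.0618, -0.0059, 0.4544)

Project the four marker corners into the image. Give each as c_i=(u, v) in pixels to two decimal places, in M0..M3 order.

c0=(366.51, 274.48) c1=(493.19, 253.43) c2=(468.61, 169.39) c3=(337.00, 190.26)

Intrinsics K: fx=685.5, fy=447.7, cx=323.7, cy=228.4
Marker side s = 0.089 m; corners in marker frame (Z=0):
  M0 = (-0.0445, +0.0445, 0)
  M1 = (+0.0445, +0.0445, 0)
  M2 = (+0.0445, -0.0445, 0)
  M3 = (-0.0445, -0.0445, 0)
rvec = (0.1765, -0.0785, -0.2366), |rvec| = θ = 0.30544 rad = 17.500°
Rodrigues: sinθ=0.30071, 1−cosθ=0.04629; R = I + sinθ·[k]× + (1−cosθ)·[k]×²:
    [+0.96917 +0.22606 -0.09800]
    [-0.23981 +0.95677 -0.16455]
    [+0.05657 +0.18298 +0.98149]
t = (0.0618, -0.0059, 0.4544) m
M0: Pc = R·M0+t = (+0.02873, +0.04735, +0.46003); u = 685.5·(+0.02873)/0.46003 + 323.7 = 366.5143, v = 447.7·(+0.04735)/0.46003 + 228.4 = 274.4794
M1: Pc = R·M1+t = (+0.11499, +0.02600, +0.46506); u = 685.5·(+0.11499)/0.46506 + 323.7 = 493.1926, v = 447.7·(+0.02600)/0.46506 + 228.4 = 253.4340
M2: Pc = R·M2+t = (+0.09487, -0.05915, +0.44877); u = 685.5·(+0.09487)/0.44877 + 323.7 = 468.6105, v = 447.7·(-0.05915)/0.44877 + 228.4 = 169.3936
M3: Pc = R·M3+t = (+0.00861, -0.03780, +0.44374); u = 685.5·(+0.00861)/0.44374 + 323.7 = 337.0041, v = 447.7·(-0.03780)/0.44374 + 228.4 = 190.2579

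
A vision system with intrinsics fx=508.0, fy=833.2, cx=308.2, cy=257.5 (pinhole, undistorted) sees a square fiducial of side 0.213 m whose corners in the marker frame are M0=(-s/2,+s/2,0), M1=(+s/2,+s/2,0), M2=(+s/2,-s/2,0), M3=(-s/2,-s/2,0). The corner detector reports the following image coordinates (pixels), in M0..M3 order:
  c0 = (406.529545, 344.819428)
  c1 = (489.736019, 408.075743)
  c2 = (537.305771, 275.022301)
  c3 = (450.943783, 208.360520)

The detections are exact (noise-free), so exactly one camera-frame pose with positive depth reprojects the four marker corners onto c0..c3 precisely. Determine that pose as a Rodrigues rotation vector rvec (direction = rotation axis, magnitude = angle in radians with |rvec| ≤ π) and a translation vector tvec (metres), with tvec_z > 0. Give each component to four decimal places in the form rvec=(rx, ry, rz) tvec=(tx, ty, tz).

Intrinsics K: fx=508.0, fy=833.2, cx=308.2, cy=257.5
Marker side s = 0.213 m; corners in marker frame (Z=0):
  M0 = (-0.1065, +0.1065, 0)
  M1 = (+0.1065, +0.1065, 0)
  M2 = (+0.1065, -0.1065, 0)
  M3 = (-0.1065, -0.1065, 0)
Detected image corners:
  c0 = (406.529545, 344.819428) px
  c1 = (489.736019, 408.075743) px
  c2 = (537.305771, 275.022301) px
  c3 = (450.943783, 208.360520) px
Planar DLT: solve 8×8 A·h = b for H (H[2,2]=1):
  H  [+410.75138 -126.65239 +470.78777]
  H  [+313.24242 +691.21344 +310.52390]
  H  [+0.02728 +0.18953 +1.00000]
B = K⁻¹H; ‖b₁‖=0.873557, ‖b₂‖=0.873557; λ = 2/(‖b₁‖+‖b₂‖) = 1.144745, sign → tz>0 ⇒ λ=+1.144745
r₁ = λ·B[:,0] = (+0.90665,+0.42072,+0.03123); r₂ = λ·B[:,1] = (-0.41703,+0.88261,+0.21697)
r₃ = r₁×r₂ = (+0.06372,-0.20974,+0.97568); SVD([r₁ r₂ r₃]) → R = UVᵀ:
  R  [+0.90665 -0.41703 +0.06372]
  R  [+0.42072 +0.88261 -0.20974]
  R  [+0.03123 +0.21697 +0.97568]
t = (+0.36638, +0.07285, +1.14474) m
tr R = 2.764948; θ = arccos((tr R − 1)/2) = 0.489700 rad = 28.058°
axis k = ((R−Rᵀ)₃₂, (R−Rᵀ)₁₃, (R−Rᵀ)₂₁) / (2 sinθ) = (+0.453591, +0.034535, +0.890541)
rvec = θ·k = (+0.222123, +0.016912, +0.436097)

rvec=(0.2221, 0.0169, 0.4361) tvec=(0.3664, 0.0729, 1.1447)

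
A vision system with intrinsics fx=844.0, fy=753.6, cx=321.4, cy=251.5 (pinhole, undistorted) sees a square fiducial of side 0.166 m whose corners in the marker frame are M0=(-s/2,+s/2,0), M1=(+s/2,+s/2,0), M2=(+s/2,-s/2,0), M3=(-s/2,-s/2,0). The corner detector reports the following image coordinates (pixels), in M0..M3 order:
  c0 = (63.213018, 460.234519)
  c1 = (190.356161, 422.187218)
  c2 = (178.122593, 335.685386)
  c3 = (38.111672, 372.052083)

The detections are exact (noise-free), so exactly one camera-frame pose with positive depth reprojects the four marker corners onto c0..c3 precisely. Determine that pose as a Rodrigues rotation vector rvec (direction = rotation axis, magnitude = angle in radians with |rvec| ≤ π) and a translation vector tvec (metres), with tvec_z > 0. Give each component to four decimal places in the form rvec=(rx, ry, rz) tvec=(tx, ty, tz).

rvec=(0.5760, -0.4304, -0.1335) tvec=(-0.2484, 0.2034, 1.0395)

Intrinsics K: fx=844.0, fy=753.6, cx=321.4, cy=251.5
Marker side s = 0.166 m; corners in marker frame (Z=0):
  M0 = (-0.0830, +0.0830, 0)
  M1 = (+0.0830, +0.0830, 0)
  M2 = (+0.0830, -0.0830, 0)
  M3 = (-0.0830, -0.0830, 0)
Detected image corners:
  c0 = (63.213018, 460.234519) px
  c1 = (190.356161, 422.187218) px
  c2 = (178.122593, 335.685386) px
  c3 = (38.111672, 372.052083) px
Planar DLT: solve 8×8 A·h = b for H (H[2,2]=1):
  H  [+843.22086 +173.88519 +119.76317]
  H  [-88.11758 +737.67143 +398.94047]
  H  [+0.34272 +0.53242 +1.00000]
B = K⁻¹H; ‖b₁‖=0.961960, ‖b₂‖=0.961960; λ = 2/(‖b₁‖+‖b₂‖) = 1.039544, sign → tz>0 ⇒ λ=+1.039544
r₁ = λ·B[:,0] = (+0.90291,-0.24045,+0.35627); r₂ = λ·B[:,1] = (+0.00341,+0.83286,+0.55347)
r₃ = r₁×r₂ = (-0.42981,-0.49853,+0.75282); SVD([r₁ r₂ r₃]) → R = UVᵀ:
  R  [+0.90291 +0.00341 -0.42981]
  R  [-0.24045 +0.83286 -0.49853]
  R  [+0.35627 +0.55347 +0.75282]
t = (-0.24835, +0.20338, +1.03954) m
tr R = 2.488593; θ = arccos((tr R − 1)/2) = 0.731315 rad = 41.901°
axis k = ((R−Rᵀ)₃₂, (R−Rᵀ)₁₃, (R−Rᵀ)₂₁) / (2 sinθ) = (+0.787602, -0.588516, -0.182570)
rvec = θ·k = (+0.575985, -0.430391, -0.133516)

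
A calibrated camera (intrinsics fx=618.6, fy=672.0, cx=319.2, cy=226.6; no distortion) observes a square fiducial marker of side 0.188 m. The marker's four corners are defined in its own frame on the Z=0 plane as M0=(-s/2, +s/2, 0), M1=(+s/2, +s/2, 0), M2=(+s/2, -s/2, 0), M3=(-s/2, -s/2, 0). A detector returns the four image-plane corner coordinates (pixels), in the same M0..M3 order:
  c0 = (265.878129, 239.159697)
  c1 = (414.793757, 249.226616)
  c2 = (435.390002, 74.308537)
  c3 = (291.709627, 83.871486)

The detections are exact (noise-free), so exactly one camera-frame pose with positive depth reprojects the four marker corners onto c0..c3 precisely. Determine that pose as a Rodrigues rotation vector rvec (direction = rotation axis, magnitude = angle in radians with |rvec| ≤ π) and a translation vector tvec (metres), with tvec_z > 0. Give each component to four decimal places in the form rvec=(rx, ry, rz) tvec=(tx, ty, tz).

rvec=(-0.2467, 0.4680, 0.1056) tvec=(0.0337, -0.0726, 0.7253)

Intrinsics K: fx=618.6, fy=672.0, cx=319.2, cy=226.6
Marker side s = 0.188 m; corners in marker frame (Z=0):
  M0 = (-0.0940, +0.0940, 0)
  M1 = (+0.0940, +0.0940, 0)
  M2 = (+0.0940, -0.0940, 0)
  M3 = (-0.0940, -0.0940, 0)
Detected image corners:
  c0 = (265.878129, 239.159697) px
  c1 = (414.793757, 249.226616) px
  c2 = (435.390002, 74.308537) px
  c3 = (291.709627, 83.871486) px
Planar DLT: solve 8×8 A·h = b for H (H[2,2]=1):
  H  [+555.38160 -226.58811 +347.91450]
  H  [-102.23922 +828.12995 +159.37890]
  H  [-0.63197 -0.29062 +1.00000]
B = K⁻¹H; ‖b₁‖=1.378786, ‖b₂‖=1.378786; λ = 2/(‖b₁‖+‖b₂‖) = 0.725275, sign → tz>0 ⇒ λ=+0.725275
r₁ = λ·B[:,0] = (+0.88767,+0.04421,-0.45836); r₂ = λ·B[:,1] = (-0.15690,+0.96486,-0.21078)
r₃ = r₁×r₂ = (+0.43293,+0.25902,+0.86341); SVD([r₁ r₂ r₃]) → R = UVᵀ:
  R  [+0.88767 -0.15690 +0.43293]
  R  [+0.04421 +0.96486 +0.25902]
  R  [-0.45836 -0.21078 +0.86341]
t = (+0.03367, -0.07255, +0.72528) m
tr R = 2.715940; θ = arccos((tr R − 1)/2) = 0.539491 rad = 30.911°
axis k = ((R−Rᵀ)₃₂, (R−Rᵀ)₁₃, (R−Rᵀ)₂₁) / (2 sinθ) = (-0.457273, +0.867516, +0.195749)
rvec = θ·k = (-0.246695, +0.468017, +0.105605)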